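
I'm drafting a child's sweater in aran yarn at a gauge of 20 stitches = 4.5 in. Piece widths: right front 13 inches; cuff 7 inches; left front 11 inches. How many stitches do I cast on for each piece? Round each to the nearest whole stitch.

Rate = 20/4.5 = 4.444 sts per in.
right front: 13 × 4.444 = 57.78 → 58.
cuff: 7 × 4.444 = 31.11 → 31.
left front: 11 × 4.444 = 48.89 → 49.

right front 58; cuff 31; left front 49.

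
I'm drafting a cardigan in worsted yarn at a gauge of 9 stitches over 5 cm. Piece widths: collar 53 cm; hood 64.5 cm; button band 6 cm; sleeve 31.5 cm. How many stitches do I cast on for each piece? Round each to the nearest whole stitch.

Rate = 9/5 = 1.8 sts per cm.
collar: 53 × 1.8 = 95.40 → 95.
hood: 64.5 × 1.8 = 116.10 → 116.
button band: 6 × 1.8 = 10.80 → 11.
sleeve: 31.5 × 1.8 = 56.70 → 57.

collar 95; hood 116; button band 11; sleeve 57.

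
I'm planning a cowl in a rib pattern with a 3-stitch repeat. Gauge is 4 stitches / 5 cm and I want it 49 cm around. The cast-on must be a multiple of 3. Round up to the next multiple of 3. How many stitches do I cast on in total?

42 stitches.

4 / 5 = 0.8 sts per cm.
49 × 0.8 = 39.20 sts.
Next multiple of 3: 42.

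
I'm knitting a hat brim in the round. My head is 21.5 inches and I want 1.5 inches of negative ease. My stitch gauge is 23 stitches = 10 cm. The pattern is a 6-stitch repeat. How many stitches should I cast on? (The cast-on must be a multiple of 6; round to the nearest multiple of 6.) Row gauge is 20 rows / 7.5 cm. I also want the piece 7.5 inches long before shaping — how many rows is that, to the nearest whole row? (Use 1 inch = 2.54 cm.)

Finished = 21.5 − 1.5 = 20 inches.
20 inches × 2.54 = 50.80 cm.
23/10 = 2.3 sts per cm; 50.80 × 2.3 = 116.84 sts.
Nearest multiple of 6 → 114.
7.5 inches = 19.05 cm; × 2.667 = 50.80 → 51 rows.

Cast on 114 stitches; work 51 rows.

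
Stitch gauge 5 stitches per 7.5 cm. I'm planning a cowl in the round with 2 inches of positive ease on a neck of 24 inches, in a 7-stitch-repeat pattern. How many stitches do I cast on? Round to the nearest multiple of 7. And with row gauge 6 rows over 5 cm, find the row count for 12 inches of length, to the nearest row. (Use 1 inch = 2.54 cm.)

Finished = 24 + 2 = 26 inches.
26 inches × 2.54 = 66.04 cm.
5/7.5 = 0.667 sts per cm; 66.04 × 0.667 = 44.03 sts.
Nearest multiple of 7 → 42.
12 inches = 30.48 cm; × 1.2 = 36.58 → 37 rows.

Cast on 42 stitches; work 37 rows.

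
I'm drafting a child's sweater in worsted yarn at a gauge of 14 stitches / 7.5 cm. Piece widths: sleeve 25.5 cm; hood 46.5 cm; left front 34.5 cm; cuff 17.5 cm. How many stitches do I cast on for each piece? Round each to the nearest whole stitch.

sleeve 48; hood 87; left front 64; cuff 33.

Rate = 14/7.5 = 1.867 sts per cm.
sleeve: 25.5 × 1.867 = 47.60 → 48.
hood: 46.5 × 1.867 = 86.80 → 87.
left front: 34.5 × 1.867 = 64.40 → 64.
cuff: 17.5 × 1.867 = 32.67 → 33.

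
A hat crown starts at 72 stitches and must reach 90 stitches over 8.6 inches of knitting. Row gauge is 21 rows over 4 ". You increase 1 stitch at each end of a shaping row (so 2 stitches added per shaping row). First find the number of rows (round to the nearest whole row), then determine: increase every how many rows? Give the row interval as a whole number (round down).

Increase every 5th row.

Rows = 8.6 × 5.25 = 45.1 → 45 rows.
Stitches to add: 18 → 9 shaping rows (at 2 st each).
45 / 9 = 5.00 → every 5 rows.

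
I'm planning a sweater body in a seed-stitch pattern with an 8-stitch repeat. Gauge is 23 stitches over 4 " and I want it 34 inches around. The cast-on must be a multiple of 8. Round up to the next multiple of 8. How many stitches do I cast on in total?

Cast on 200 stitches.

23 / 4 = 5.75 sts per inch.
34 × 5.75 = 195.50 sts.
Next multiple of 8: 200.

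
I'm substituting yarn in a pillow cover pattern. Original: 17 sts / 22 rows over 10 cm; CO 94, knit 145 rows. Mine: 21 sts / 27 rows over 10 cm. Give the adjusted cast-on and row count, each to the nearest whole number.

Stitches: 94 × 21/17 = 116.12 → 116.
Rows: 145 × 27/22 = 177.95 → 178.

Cast on 116 stitches; work 178 rows.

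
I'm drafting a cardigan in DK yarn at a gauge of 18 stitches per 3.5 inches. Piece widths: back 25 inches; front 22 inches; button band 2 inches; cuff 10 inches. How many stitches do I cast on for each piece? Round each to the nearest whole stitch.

Rate = 18/3.5 = 5.143 sts per in.
back: 25 × 5.143 = 128.57 → 129.
front: 22 × 5.143 = 113.14 → 113.
button band: 2 × 5.143 = 10.29 → 10.
cuff: 10 × 5.143 = 51.43 → 51.

back 129; front 113; button band 10; cuff 51.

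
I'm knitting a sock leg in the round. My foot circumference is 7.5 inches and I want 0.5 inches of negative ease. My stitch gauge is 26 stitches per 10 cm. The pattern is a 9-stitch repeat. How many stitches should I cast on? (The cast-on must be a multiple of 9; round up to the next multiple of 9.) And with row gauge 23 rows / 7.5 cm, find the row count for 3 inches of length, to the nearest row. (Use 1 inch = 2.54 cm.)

Finished = 7.5 − 0.5 = 7 inches.
7 inches × 2.54 = 17.78 cm.
26/10 = 2.6 sts per cm; 17.78 × 2.6 = 46.23 sts.
Next multiple of 9 → 54.
3 inches = 7.62 cm; × 3.067 = 23.37 → 23 rows.

Cast on 54 stitches; work 23 rows.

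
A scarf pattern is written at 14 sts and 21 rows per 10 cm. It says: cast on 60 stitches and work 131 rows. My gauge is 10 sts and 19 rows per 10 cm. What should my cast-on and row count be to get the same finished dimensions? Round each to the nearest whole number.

Cast on 43 stitches; work 119 rows.

Stitches: 60 × 10/14 = 42.86 → 43.
Rows: 131 × 19/21 = 118.52 → 119.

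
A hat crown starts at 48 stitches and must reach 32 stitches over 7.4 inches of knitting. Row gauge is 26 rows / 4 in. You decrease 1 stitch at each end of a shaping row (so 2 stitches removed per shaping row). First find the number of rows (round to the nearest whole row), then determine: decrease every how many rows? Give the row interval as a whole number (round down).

Rows = 7.4 × 6.5 = 48.1 → 48 rows.
Stitches to remove: 16 → 8 shaping rows (at 2 st each).
48 / 8 = 6.00 → every 6 rows.

Decrease every 6th row.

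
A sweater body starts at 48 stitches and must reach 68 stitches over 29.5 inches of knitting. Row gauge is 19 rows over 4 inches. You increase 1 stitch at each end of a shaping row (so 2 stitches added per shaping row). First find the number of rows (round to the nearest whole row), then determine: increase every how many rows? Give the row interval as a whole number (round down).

Increase every 14th row.

Rows = 29.5 × 4.75 = 140.1 → 140 rows.
Stitches to add: 20 → 10 shaping rows (at 2 st each).
140 / 10 = 14.00 → every 14 rows.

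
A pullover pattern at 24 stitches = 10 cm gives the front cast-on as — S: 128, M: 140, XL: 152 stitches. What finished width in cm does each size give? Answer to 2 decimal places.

24/10 = 2.4 sts per cm.
S: 128 / 2.4 = 53.333 → 53.33 cm.
M: 140 / 2.4 = 58.333 → 58.33 cm.
XL: 152 / 2.4 = 63.333 → 63.33 cm.

S 53.33 cm; M 58.33 cm; XL 63.33 cm.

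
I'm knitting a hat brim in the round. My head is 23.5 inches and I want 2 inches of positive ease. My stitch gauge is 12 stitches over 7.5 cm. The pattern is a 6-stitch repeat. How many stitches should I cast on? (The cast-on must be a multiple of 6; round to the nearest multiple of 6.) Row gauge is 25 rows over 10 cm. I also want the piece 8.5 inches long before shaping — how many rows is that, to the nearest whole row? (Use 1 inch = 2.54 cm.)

Cast on 102 stitches; work 54 rows.

Finished = 23.5 + 2 = 25.5 inches.
25.5 inches × 2.54 = 64.77 cm.
12/7.5 = 1.6 sts per cm; 64.77 × 1.6 = 103.63 sts.
Nearest multiple of 6 → 102.
8.5 inches = 21.59 cm; × 2.5 = 53.98 → 54 rows.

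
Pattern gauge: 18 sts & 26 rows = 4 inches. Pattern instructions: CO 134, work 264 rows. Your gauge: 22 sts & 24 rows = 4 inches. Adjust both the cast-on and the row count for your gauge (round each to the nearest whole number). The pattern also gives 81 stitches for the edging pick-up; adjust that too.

Cast on 164 stitches; work 244 rows; edging pick-up 99 stitches.

Stitches: 134 × 22/18 = 163.78 → 164.
Rows: 264 × 24/26 = 243.69 → 244.
edging pick-up: 81 × 22/18 = 99.00 → 99.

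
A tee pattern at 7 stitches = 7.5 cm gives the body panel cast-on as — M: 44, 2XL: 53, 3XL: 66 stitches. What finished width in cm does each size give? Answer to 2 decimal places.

7/7.5 = 0.933 sts per cm.
M: 44 / 0.933 = 47.143 → 47.14 cm.
2XL: 53 / 0.933 = 56.786 → 56.79 cm.
3XL: 66 / 0.933 = 70.714 → 70.71 cm.

M 47.14 cm; 2XL 56.79 cm; 3XL 70.71 cm.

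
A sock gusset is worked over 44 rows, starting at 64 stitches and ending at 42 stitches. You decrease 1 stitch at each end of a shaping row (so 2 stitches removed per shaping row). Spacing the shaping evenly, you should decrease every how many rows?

Decrease every 4th row.

Stitches to remove: |42 − 64| = 22.
Shaping rows needed: 22 / 2 = 11.
44 rows / 11 = every 4 rows.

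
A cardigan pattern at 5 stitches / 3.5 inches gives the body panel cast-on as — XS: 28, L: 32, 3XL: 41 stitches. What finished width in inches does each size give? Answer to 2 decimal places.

5/3.5 = 1.429 sts per in.
XS: 28 / 1.429 = 19.600 → 19.60 in.
L: 32 / 1.429 = 22.400 → 22.40 in.
3XL: 41 / 1.429 = 28.700 → 28.70 in.

XS 19.60 inches; L 22.40 inches; 3XL 28.70 inches.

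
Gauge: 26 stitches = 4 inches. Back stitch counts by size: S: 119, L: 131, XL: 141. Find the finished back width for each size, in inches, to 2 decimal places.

26/4 = 6.5 sts per in.
S: 119 / 6.5 = 18.308 → 18.31 in.
L: 131 / 6.5 = 20.154 → 20.15 in.
XL: 141 / 6.5 = 21.692 → 21.69 in.

S 18.31 inches; L 20.15 inches; XL 21.69 inches.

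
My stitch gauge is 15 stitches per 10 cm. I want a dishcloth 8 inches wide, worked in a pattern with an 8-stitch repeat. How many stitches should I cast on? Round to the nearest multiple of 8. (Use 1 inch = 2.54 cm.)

32 stitches.

8 in = 8 × 2.54 = 20.32 cm.
15 / 10 = 1.5 sts/cm.
20.32 × 1.5 = 30.48 sts.
→ 32.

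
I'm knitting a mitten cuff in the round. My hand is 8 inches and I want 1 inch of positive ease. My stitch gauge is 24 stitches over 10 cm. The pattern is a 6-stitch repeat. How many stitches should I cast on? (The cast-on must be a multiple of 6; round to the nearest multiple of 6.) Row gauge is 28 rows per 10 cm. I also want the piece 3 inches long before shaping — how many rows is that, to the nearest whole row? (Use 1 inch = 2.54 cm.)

Finished = 8 + 1 = 9 inches.
9 inches × 2.54 = 22.86 cm.
24/10 = 2.4 sts per cm; 22.86 × 2.4 = 54.86 sts.
Nearest multiple of 6 → 54.
3 inches = 7.62 cm; × 2.8 = 21.34 → 21 rows.

Cast on 54 stitches; work 21 rows.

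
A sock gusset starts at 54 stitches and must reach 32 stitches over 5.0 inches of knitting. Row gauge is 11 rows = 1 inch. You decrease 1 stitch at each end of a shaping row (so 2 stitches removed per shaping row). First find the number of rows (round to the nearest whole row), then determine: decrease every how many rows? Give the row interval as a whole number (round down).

Decrease every 5th row.

Rows = 5.0 × 11 = 55.0 → 55 rows.
Stitches to remove: 22 → 11 shaping rows (at 2 st each).
55 / 11 = 5.00 → every 5 rows.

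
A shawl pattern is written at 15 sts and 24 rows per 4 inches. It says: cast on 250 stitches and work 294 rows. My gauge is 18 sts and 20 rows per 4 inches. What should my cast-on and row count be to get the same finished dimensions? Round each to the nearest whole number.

Cast on 300 stitches; work 245 rows.

Stitches: 250 × 18/15 = 300.00 → 300.
Rows: 294 × 20/24 = 245.00 → 245.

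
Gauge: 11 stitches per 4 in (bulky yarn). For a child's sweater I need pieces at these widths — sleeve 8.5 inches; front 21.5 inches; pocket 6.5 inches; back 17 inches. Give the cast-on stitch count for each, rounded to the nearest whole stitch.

Rate = 11/4 = 2.75 sts per in.
sleeve: 8.5 × 2.75 = 23.38 → 23.
front: 21.5 × 2.75 = 59.12 → 59.
pocket: 6.5 × 2.75 = 17.88 → 18.
back: 17 × 2.75 = 46.75 → 47.

sleeve 23; front 59; pocket 18; back 47.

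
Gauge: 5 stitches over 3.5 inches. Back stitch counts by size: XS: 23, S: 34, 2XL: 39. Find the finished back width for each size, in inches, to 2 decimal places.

XS 16.10 inches; S 23.80 inches; 2XL 27.30 inches.

5/3.5 = 1.429 sts per in.
XS: 23 / 1.429 = 16.100 → 16.10 in.
S: 34 / 1.429 = 23.800 → 23.80 in.
2XL: 39 / 1.429 = 27.300 → 27.30 in.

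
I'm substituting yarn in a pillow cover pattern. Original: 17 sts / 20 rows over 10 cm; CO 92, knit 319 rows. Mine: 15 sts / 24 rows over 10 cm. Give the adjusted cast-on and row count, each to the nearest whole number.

Stitches: 92 × 15/17 = 81.18 → 81.
Rows: 319 × 24/20 = 382.80 → 383.

Cast on 81 stitches; work 383 rows.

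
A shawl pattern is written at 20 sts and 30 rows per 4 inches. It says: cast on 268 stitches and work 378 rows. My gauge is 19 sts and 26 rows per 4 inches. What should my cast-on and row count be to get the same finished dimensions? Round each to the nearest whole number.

Cast on 255 stitches; work 328 rows.

Stitches: 268 × 19/20 = 254.60 → 255.
Rows: 378 × 26/30 = 327.60 → 328.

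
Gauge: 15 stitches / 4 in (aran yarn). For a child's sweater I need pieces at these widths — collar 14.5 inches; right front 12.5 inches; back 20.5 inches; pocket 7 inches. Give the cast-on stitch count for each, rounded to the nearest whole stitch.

collar 54; right front 47; back 77; pocket 26.

Rate = 15/4 = 3.75 sts per in.
collar: 14.5 × 3.75 = 54.38 → 54.
right front: 12.5 × 3.75 = 46.88 → 47.
back: 20.5 × 3.75 = 76.88 → 77.
pocket: 7 × 3.75 = 26.25 → 26.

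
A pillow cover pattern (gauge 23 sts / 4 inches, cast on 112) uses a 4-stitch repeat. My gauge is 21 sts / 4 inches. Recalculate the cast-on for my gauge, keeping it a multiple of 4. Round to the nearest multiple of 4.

112 × 21 / 23 = 102.26.
Nearest multiple of 4: 104.

CO 104 sts.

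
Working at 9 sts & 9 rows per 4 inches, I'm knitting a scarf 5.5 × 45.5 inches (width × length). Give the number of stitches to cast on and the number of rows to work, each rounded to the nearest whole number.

Cast on 12 stitches and work 102 rows.

Stitch gauge = 9/4 = 2.25 sts/in; 5.5 × 2.25 = 12.38 → 12 sts.
Row gauge = 9/4 = 2.25 rows/in; 45.5 × 2.25 = 102.38 → 102 rows.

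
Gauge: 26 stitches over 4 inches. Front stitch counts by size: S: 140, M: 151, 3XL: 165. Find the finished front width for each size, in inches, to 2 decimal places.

26/4 = 6.5 sts per in.
S: 140 / 6.5 = 21.538 → 21.54 in.
M: 151 / 6.5 = 23.231 → 23.23 in.
3XL: 165 / 6.5 = 25.385 → 25.38 in.

S 21.54 inches; M 23.23 inches; 3XL 25.38 inches.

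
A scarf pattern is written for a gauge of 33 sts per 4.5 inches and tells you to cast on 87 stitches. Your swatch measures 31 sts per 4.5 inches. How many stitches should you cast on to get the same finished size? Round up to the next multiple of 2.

Scale factor = 31 / 33 = 0.939.
87 × 31 / 33 = 81.73 sts.
→ 82 sts.

CO 82 sts.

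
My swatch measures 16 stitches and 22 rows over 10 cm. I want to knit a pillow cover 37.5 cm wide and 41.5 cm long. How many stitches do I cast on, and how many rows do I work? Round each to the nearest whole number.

Cast on 60 stitches and work 91 rows.

Stitch gauge = 16/10 = 1.6 sts/cm; 37.5 × 1.6 = 60.00 → 60 sts.
Row gauge = 22/10 = 2.2 rows/cm; 41.5 × 2.2 = 91.30 → 91 rows.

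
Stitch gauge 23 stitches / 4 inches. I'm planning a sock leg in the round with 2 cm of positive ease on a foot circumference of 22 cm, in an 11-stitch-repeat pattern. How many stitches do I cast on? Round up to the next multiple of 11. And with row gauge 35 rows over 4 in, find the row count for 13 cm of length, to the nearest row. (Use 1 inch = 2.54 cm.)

Cast on 55 stitches; work 45 rows.

Finished = 22 + 2 = 24 cm.
24 cm × 1/2.54 = 9.45 inches.
23/4 = 5.75 sts per in; 9.45 × 5.75 = 54.33 sts.
Next multiple of 11 → 55.
13 cm = 5.12 inches; × 8.75 = 44.78 → 45 rows.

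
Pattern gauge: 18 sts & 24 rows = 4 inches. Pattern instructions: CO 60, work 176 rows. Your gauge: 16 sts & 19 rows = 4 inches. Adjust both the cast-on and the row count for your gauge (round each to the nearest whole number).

Stitches: 60 × 16/18 = 53.33 → 53.
Rows: 176 × 19/24 = 139.33 → 139.

Cast on 53 stitches; work 139 rows.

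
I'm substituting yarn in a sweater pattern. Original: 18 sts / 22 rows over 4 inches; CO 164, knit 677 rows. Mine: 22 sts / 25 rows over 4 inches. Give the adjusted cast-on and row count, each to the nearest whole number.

Cast on 200 stitches; work 769 rows.

Stitches: 164 × 22/18 = 200.44 → 200.
Rows: 677 × 25/22 = 769.32 → 769.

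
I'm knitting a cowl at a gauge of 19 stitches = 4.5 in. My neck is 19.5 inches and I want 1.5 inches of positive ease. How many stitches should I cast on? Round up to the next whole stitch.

89 stitches.

Finished = 19.5 + 1.5 = 21 in.
19 / 4.5 = 4.222 sts per inch.
21.00 × 4.222 = 88.67 sts.
→ 89 sts.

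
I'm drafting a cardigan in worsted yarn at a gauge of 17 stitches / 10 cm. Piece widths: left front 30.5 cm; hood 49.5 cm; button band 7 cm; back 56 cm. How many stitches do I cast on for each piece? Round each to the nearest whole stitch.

left front 52; hood 84; button band 12; back 95.

Rate = 17/10 = 1.7 sts per cm.
left front: 30.5 × 1.7 = 51.85 → 52.
hood: 49.5 × 1.7 = 84.15 → 84.
button band: 7 × 1.7 = 11.90 → 12.
back: 56 × 1.7 = 95.20 → 95.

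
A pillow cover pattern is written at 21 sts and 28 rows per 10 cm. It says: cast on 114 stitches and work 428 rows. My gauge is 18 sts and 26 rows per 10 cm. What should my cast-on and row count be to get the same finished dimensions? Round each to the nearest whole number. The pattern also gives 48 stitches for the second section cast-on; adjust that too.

Stitches: 114 × 18/21 = 97.71 → 98.
Rows: 428 × 26/28 = 397.43 → 397.
second section cast-on: 48 × 18/21 = 41.14 → 41.

Cast on 98 stitches; work 397 rows; second section cast-on 41 stitches.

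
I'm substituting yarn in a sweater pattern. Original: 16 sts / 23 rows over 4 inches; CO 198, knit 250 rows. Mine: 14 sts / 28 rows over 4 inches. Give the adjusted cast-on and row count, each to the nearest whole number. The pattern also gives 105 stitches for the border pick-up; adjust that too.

Stitches: 198 × 14/16 = 173.25 → 173.
Rows: 250 × 28/23 = 304.35 → 304.
border pick-up: 105 × 14/16 = 91.88 → 92.

Cast on 173 stitches; work 304 rows; border pick-up 92 stitches.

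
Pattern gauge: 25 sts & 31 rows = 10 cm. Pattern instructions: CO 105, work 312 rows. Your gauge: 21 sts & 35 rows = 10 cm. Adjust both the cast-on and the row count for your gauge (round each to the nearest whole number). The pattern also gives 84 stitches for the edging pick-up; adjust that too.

Cast on 88 stitches; work 352 rows; edging pick-up 71 stitches.

Stitches: 105 × 21/25 = 88.20 → 88.
Rows: 312 × 35/31 = 352.26 → 352.
edging pick-up: 84 × 21/25 = 70.56 → 71.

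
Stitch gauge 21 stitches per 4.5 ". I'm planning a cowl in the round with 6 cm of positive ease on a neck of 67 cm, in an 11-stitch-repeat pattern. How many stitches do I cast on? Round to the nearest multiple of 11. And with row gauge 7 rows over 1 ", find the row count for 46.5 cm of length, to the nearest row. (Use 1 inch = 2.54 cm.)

Cast on 132 stitches; work 128 rows.

Finished = 67 + 6 = 73 cm.
73 cm × 1/2.54 = 28.74 inches.
21/4.5 = 4.667 sts per in; 28.74 × 4.667 = 134.12 sts.
Nearest multiple of 11 → 132.
46.5 cm = 18.31 inches; × 7 = 128.15 → 128 rows.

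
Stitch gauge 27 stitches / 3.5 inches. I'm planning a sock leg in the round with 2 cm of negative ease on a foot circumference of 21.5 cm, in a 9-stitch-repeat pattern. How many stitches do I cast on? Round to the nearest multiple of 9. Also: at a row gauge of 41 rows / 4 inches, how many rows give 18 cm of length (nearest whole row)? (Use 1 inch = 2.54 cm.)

Finished = 21.5 − 2 = 19.5 cm.
19.5 cm × 1/2.54 = 7.68 inches.
27/3.5 = 7.714 sts per in; 7.68 × 7.714 = 59.22 sts.
Nearest multiple of 9 → 63.
18 cm = 7.09 inches; × 10.25 = 72.64 → 73 rows.

Cast on 63 stitches; work 73 rows.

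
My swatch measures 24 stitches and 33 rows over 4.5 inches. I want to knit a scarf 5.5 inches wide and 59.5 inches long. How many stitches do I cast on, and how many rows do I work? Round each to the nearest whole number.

Cast on 29 stitches and work 436 rows.

Stitch gauge = 24/4.5 = 5.333 sts/in; 5.5 × 5.333 = 29.33 → 29 sts.
Row gauge = 33/4.5 = 7.333 rows/in; 59.5 × 7.333 = 436.33 → 436 rows.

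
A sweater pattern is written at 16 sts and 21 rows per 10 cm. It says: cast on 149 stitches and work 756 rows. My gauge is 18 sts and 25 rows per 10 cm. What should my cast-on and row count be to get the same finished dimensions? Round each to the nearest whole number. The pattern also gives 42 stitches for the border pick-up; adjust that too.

Cast on 168 stitches; work 900 rows; border pick-up 47 stitches.

Stitches: 149 × 18/16 = 167.62 → 168.
Rows: 756 × 25/21 = 900.00 → 900.
border pick-up: 42 × 18/16 = 47.25 → 47.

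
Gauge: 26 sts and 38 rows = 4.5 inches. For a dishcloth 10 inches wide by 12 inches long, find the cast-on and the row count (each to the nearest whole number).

Cast on 58 stitches and work 101 rows.

Stitch gauge = 26/4.5 = 5.778 sts/in; 10 × 5.778 = 57.78 → 58 sts.
Row gauge = 38/4.5 = 8.444 rows/in; 12 × 8.444 = 101.33 → 101 rows.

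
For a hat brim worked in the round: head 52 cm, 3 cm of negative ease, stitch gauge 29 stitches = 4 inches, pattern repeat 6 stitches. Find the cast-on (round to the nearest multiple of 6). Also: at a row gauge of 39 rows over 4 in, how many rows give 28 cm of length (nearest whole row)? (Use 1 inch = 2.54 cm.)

Finished = 52 − 3 = 49 cm.
49 cm × 1/2.54 = 19.29 inches.
29/4 = 7.25 sts per in; 19.29 × 7.25 = 139.86 sts.
Nearest multiple of 6 → 138.
28 cm = 11.02 inches; × 9.75 = 107.48 → 107 rows.

Cast on 138 stitches; work 107 rows.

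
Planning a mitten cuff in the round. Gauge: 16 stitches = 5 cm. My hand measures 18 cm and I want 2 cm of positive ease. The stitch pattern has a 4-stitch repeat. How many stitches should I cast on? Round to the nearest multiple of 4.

Cast on 64 stitches.

Finished = 18 + 2 = 20 cm.
16 / 5 = 3.2 sts/cm.
20 × 3.2 = 64.00 sts.
Nearest multiple of 4: 64.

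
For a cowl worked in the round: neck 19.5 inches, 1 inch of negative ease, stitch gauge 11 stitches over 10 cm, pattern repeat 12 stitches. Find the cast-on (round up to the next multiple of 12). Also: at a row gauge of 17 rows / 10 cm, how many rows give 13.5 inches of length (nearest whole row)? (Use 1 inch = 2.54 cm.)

Finished = 19.5 − 1 = 18.5 inches.
18.5 inches × 2.54 = 46.99 cm.
11/10 = 1.1 sts per cm; 46.99 × 1.1 = 51.69 sts.
Next multiple of 12 → 60.
13.5 inches = 34.29 cm; × 1.7 = 58.29 → 58 rows.

Cast on 60 stitches; work 58 rows.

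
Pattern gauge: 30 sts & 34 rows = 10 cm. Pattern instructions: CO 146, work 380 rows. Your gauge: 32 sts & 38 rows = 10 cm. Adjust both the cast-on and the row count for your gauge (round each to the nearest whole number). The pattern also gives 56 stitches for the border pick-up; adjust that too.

Cast on 156 stitches; work 425 rows; border pick-up 60 stitches.

Stitches: 146 × 32/30 = 155.73 → 156.
Rows: 380 × 38/34 = 424.71 → 425.
border pick-up: 56 × 32/30 = 59.73 → 60.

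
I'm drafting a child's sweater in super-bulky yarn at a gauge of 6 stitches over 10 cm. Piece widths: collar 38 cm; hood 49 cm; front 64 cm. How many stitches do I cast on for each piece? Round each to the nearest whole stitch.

Rate = 6/10 = 0.6 sts per cm.
collar: 38 × 0.6 = 22.80 → 23.
hood: 49 × 0.6 = 29.40 → 29.
front: 64 × 0.6 = 38.40 → 38.

collar 23; hood 29; front 38.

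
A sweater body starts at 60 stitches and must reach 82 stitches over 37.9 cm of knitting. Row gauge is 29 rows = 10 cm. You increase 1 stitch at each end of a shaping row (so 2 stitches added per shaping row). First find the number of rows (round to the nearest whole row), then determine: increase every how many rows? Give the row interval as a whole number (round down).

Rows = 37.9 × 2.9 = 109.9 → 110 rows.
Stitches to add: 22 → 11 shaping rows (at 2 st each).
110 / 11 = 10.00 → every 10 rows.

Increase every 10th row.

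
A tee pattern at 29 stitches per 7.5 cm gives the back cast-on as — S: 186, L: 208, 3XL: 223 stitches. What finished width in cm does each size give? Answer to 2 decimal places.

S 48.10 cm; L 53.79 cm; 3XL 57.67 cm.

29/7.5 = 3.867 sts per cm.
S: 186 / 3.867 = 48.103 → 48.10 cm.
L: 208 / 3.867 = 53.793 → 53.79 cm.
3XL: 223 / 3.867 = 57.672 → 57.67 cm.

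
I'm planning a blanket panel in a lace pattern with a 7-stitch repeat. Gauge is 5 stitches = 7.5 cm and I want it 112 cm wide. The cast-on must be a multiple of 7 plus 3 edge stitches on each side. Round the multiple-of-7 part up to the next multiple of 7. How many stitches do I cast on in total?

CO 76 sts.

5 / 7.5 = 0.667 sts per cm.
112 × 0.667 = 74.67 sts.
Less 6 edge sts → 68.67 for the repeat.
Next multiple of 7: 70.
Add back 6 edge sts → 76.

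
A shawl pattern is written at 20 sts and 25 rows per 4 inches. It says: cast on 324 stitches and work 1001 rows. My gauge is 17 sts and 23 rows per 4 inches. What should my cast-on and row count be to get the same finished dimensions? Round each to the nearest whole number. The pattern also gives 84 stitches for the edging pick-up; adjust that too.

Cast on 275 stitches; work 921 rows; edging pick-up 71 stitches.

Stitches: 324 × 17/20 = 275.40 → 275.
Rows: 1001 × 23/25 = 920.92 → 921.
edging pick-up: 84 × 17/20 = 71.40 → 71.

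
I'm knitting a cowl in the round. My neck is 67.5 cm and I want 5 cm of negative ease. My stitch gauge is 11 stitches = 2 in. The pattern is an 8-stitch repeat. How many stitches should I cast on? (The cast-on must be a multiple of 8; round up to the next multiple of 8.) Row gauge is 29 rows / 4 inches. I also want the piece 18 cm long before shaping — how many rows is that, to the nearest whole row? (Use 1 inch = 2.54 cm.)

Cast on 136 stitches; work 51 rows.

Finished = 67.5 − 5 = 62.5 cm.
62.5 cm × 1/2.54 = 24.61 inches.
11/2 = 5.5 sts per in; 24.61 × 5.5 = 135.33 sts.
Next multiple of 8 → 136.
18 cm = 7.09 inches; × 7.25 = 51.38 → 51 rows.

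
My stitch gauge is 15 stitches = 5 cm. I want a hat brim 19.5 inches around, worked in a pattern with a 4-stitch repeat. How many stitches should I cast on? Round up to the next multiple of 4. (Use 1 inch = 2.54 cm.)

152 stitches.

19.5 in = 19.5 × 2.54 = 49.53 cm.
15 / 5 = 3 sts/cm.
49.53 × 3 = 148.59 sts.
→ 152.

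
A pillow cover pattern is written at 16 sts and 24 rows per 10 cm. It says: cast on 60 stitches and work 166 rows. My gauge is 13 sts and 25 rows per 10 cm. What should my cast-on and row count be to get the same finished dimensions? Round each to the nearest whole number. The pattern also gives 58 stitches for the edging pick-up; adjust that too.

Stitches: 60 × 13/16 = 48.75 → 49.
Rows: 166 × 25/24 = 172.92 → 173.
edging pick-up: 58 × 13/16 = 47.12 → 47.

Cast on 49 stitches; work 173 rows; edging pick-up 47 stitches.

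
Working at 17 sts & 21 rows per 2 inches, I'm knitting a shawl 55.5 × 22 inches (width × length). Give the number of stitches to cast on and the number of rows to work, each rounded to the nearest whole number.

Cast on 472 stitches and work 231 rows.

Stitch gauge = 17/2 = 8.5 sts/in; 55.5 × 8.5 = 471.75 → 472 sts.
Row gauge = 21/2 = 10.5 rows/in; 22 × 10.5 = 231.00 → 231 rows.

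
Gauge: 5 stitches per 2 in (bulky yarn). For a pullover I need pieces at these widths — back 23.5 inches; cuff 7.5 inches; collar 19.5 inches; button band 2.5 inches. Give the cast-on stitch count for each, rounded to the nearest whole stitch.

back 59; cuff 19; collar 49; button band 6.

Rate = 5/2 = 2.5 sts per in.
back: 23.5 × 2.5 = 58.75 → 59.
cuff: 7.5 × 2.5 = 18.75 → 19.
collar: 19.5 × 2.5 = 48.75 → 49.
button band: 2.5 × 2.5 = 6.25 → 6.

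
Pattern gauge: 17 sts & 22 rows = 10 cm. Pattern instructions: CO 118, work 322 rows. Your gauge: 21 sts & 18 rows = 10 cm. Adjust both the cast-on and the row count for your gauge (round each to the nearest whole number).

Cast on 146 stitches; work 263 rows.

Stitches: 118 × 21/17 = 145.76 → 146.
Rows: 322 × 18/22 = 263.45 → 263.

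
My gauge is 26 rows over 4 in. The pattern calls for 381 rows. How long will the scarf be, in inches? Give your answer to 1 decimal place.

26 rows / 4 inch = 6.5 rows per inch.
381 / 6.5 = 58.62 inches.

58.6 inches.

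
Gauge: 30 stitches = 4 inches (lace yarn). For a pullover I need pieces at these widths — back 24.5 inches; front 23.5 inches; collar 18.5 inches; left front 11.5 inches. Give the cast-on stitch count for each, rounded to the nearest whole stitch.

back 184; front 176; collar 139; left front 86.

Rate = 30/4 = 7.5 sts per in.
back: 24.5 × 7.5 = 183.75 → 184.
front: 23.5 × 7.5 = 176.25 → 176.
collar: 18.5 × 7.5 = 138.75 → 139.
left front: 11.5 × 7.5 = 86.25 → 86.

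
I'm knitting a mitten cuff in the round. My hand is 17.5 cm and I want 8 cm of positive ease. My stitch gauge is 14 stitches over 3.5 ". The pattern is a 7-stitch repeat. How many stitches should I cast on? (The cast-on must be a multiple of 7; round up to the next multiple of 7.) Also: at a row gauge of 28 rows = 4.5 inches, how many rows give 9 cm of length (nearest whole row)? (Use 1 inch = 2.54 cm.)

Cast on 42 stitches; work 22 rows.

Finished = 17.5 + 8 = 25.5 cm.
25.5 cm × 1/2.54 = 10.04 inches.
14/3.5 = 4 sts per in; 10.04 × 4 = 40.16 sts.
Next multiple of 7 → 42.
9 cm = 3.54 inches; × 6.222 = 22.05 → 22 rows.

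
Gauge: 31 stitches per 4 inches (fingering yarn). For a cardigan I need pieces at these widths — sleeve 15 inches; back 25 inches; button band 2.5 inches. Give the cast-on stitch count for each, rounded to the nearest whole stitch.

Rate = 31/4 = 7.75 sts per in.
sleeve: 15 × 7.75 = 116.25 → 116.
back: 25 × 7.75 = 193.75 → 194.
button band: 2.5 × 7.75 = 19.38 → 19.

sleeve 116; back 194; button band 19.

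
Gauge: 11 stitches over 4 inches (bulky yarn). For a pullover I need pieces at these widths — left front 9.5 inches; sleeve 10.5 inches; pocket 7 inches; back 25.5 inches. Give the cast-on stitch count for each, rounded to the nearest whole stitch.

Rate = 11/4 = 2.75 sts per in.
left front: 9.5 × 2.75 = 26.12 → 26.
sleeve: 10.5 × 2.75 = 28.88 → 29.
pocket: 7 × 2.75 = 19.25 → 19.
back: 25.5 × 2.75 = 70.12 → 70.

left front 26; sleeve 29; pocket 19; back 70.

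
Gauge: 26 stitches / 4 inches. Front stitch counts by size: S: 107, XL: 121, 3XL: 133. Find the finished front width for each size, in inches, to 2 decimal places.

S 16.46 inches; XL 18.62 inches; 3XL 20.46 inches.

26/4 = 6.5 sts per in.
S: 107 / 6.5 = 16.462 → 16.46 in.
XL: 121 / 6.5 = 18.615 → 18.62 in.
3XL: 133 / 6.5 = 20.462 → 20.46 in.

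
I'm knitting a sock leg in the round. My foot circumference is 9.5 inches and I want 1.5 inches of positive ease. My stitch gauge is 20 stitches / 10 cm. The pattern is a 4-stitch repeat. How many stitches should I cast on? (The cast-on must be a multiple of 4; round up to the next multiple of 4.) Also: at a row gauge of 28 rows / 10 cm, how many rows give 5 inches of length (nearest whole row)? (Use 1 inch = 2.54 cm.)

Finished = 9.5 + 1.5 = 11 inches.
11 inches × 2.54 = 27.94 cm.
20/10 = 2 sts per cm; 27.94 × 2 = 55.88 sts.
Next multiple of 4 → 56.
5 inches = 12.70 cm; × 2.8 = 35.56 → 36 rows.

Cast on 56 stitches; work 36 rows.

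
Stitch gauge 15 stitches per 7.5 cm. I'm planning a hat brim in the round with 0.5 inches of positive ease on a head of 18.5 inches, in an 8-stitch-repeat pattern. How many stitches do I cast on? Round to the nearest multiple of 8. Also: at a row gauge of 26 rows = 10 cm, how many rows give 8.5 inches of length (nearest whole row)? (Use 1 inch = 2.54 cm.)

Cast on 96 stitches; work 56 rows.

Finished = 18.5 + 0.5 = 19 inches.
19 inches × 2.54 = 48.26 cm.
15/7.5 = 2 sts per cm; 48.26 × 2 = 96.52 sts.
Nearest multiple of 8 → 96.
8.5 inches = 21.59 cm; × 2.6 = 56.13 → 56 rows.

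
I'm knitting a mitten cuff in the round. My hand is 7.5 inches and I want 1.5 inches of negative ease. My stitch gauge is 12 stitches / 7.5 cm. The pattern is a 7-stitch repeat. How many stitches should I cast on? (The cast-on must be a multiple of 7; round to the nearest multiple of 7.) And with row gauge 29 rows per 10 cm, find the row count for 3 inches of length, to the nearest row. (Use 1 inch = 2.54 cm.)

Cast on 21 stitches; work 22 rows.

Finished = 7.5 − 1.5 = 6 inches.
6 inches × 2.54 = 15.24 cm.
12/7.5 = 1.6 sts per cm; 15.24 × 1.6 = 24.38 sts.
Nearest multiple of 7 → 21.
3 inches = 7.62 cm; × 2.9 = 22.10 → 22 rows.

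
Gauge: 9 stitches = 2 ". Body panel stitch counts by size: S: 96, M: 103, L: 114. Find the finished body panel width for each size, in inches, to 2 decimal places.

9/2 = 4.5 sts per in.
S: 96 / 4.5 = 21.333 → 21.33 in.
M: 103 / 4.5 = 22.889 → 22.89 in.
L: 114 / 4.5 = 25.333 → 25.33 in.

S 21.33 inches; M 22.89 inches; L 25.33 inches.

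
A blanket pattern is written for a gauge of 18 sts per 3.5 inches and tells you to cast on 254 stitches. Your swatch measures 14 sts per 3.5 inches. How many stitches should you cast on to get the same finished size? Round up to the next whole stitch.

Cast on 198 stitches.

Scale factor = 14 / 18 = 0.778.
254 × 14 / 18 = 197.56 sts.
→ 198 sts.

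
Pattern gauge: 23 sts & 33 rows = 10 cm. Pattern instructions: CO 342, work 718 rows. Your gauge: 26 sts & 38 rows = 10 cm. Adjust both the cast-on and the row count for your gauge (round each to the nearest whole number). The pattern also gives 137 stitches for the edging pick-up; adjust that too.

Stitches: 342 × 26/23 = 386.61 → 387.
Rows: 718 × 38/33 = 826.79 → 827.
edging pick-up: 137 × 26/23 = 154.87 → 155.

Cast on 387 stitches; work 827 rows; edging pick-up 155 stitches.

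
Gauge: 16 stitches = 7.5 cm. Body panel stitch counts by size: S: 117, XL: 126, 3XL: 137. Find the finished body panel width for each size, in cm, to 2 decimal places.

16/7.5 = 2.133 sts per cm.
S: 117 / 2.133 = 54.844 → 54.84 cm.
XL: 126 / 2.133 = 59.062 → 59.06 cm.
3XL: 137 / 2.133 = 64.219 → 64.22 cm.

S 54.84 cm; XL 59.06 cm; 3XL 64.22 cm.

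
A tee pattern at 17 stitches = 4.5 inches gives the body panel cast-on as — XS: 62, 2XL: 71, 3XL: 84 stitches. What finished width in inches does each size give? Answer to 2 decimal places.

17/4.5 = 3.778 sts per in.
XS: 62 / 3.778 = 16.412 → 16.41 in.
2XL: 71 / 3.778 = 18.794 → 18.79 in.
3XL: 84 / 3.778 = 22.235 → 22.24 in.

XS 16.41 inches; 2XL 18.79 inches; 3XL 22.24 inches.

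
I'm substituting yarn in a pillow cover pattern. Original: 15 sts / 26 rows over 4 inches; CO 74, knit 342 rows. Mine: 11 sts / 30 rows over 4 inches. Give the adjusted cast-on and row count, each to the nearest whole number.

Cast on 54 stitches; work 395 rows.

Stitches: 74 × 11/15 = 54.27 → 54.
Rows: 342 × 30/26 = 394.62 → 395.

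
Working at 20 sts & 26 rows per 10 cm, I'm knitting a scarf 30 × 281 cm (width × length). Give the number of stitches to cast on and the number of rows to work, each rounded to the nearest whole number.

Stitch gauge = 20/10 = 2 sts/cm; 30 × 2 = 60.00 → 60 sts.
Row gauge = 26/10 = 2.6 rows/cm; 281 × 2.6 = 730.60 → 731 rows.

Cast on 60 stitches and work 731 rows.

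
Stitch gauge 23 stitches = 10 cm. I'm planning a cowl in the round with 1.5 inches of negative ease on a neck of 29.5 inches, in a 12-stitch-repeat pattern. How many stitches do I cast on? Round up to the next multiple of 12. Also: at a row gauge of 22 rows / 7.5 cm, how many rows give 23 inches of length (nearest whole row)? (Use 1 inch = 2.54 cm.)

Finished = 29.5 − 1.5 = 28 inches.
28 inches × 2.54 = 71.12 cm.
23/10 = 2.3 sts per cm; 71.12 × 2.3 = 163.58 sts.
Next multiple of 12 → 168.
23 inches = 58.42 cm; × 2.933 = 171.37 → 171 rows.

Cast on 168 stitches; work 171 rows.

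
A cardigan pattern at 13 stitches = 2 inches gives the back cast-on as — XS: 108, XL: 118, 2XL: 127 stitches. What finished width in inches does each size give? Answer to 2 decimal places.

13/2 = 6.5 sts per in.
XS: 108 / 6.5 = 16.615 → 16.62 in.
XL: 118 / 6.5 = 18.154 → 18.15 in.
2XL: 127 / 6.5 = 19.538 → 19.54 in.

XS 16.62 inches; XL 18.15 inches; 2XL 19.54 inches.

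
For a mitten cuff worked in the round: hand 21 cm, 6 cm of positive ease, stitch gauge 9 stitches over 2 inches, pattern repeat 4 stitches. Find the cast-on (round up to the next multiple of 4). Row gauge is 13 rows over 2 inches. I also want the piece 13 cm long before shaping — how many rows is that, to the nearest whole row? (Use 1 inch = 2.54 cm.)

Finished = 21 + 6 = 27 cm.
27 cm × 1/2.54 = 10.63 inches.
9/2 = 4.5 sts per in; 10.63 × 4.5 = 47.83 sts.
Next multiple of 4 → 48.
13 cm = 5.12 inches; × 6.5 = 33.27 → 33 rows.

Cast on 48 stitches; work 33 rows.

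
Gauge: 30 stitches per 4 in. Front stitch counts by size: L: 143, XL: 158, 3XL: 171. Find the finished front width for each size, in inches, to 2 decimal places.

30/4 = 7.5 sts per in.
L: 143 / 7.5 = 19.067 → 19.07 in.
XL: 158 / 7.5 = 21.067 → 21.07 in.
3XL: 171 / 7.5 = 22.800 → 22.80 in.

L 19.07 inches; XL 21.07 inches; 3XL 22.80 inches.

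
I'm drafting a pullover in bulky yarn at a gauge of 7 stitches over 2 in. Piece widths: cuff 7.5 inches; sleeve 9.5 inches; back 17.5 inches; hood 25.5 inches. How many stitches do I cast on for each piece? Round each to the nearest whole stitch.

Rate = 7/2 = 3.5 sts per in.
cuff: 7.5 × 3.5 = 26.25 → 26.
sleeve: 9.5 × 3.5 = 33.25 → 33.
back: 17.5 × 3.5 = 61.25 → 61.
hood: 25.5 × 3.5 = 89.25 → 89.

cuff 26; sleeve 33; back 61; hood 89.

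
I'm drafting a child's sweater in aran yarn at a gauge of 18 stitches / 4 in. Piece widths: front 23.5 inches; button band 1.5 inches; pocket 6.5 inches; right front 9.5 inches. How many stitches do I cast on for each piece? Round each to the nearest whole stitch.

Rate = 18/4 = 4.5 sts per in.
front: 23.5 × 4.5 = 105.75 → 106.
button band: 1.5 × 4.5 = 6.75 → 7.
pocket: 6.5 × 4.5 = 29.25 → 29.
right front: 9.5 × 4.5 = 42.75 → 43.

front 106; button band 7; pocket 29; right front 43.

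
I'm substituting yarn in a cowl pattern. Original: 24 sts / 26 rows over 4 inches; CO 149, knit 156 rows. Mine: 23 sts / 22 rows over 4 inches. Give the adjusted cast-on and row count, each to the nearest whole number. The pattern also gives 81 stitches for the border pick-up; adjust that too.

Cast on 143 stitches; work 132 rows; border pick-up 78 stitches.

Stitches: 149 × 23/24 = 142.79 → 143.
Rows: 156 × 22/26 = 132.00 → 132.
border pick-up: 81 × 23/24 = 77.62 → 78.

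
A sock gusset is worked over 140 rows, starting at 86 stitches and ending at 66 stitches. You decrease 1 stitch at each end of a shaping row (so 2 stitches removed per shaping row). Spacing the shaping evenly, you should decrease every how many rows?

Stitches to remove: |66 − 86| = 20.
Shaping rows needed: 20 / 2 = 10.
140 rows / 10 = every 14 rows.

Decrease every 14th row.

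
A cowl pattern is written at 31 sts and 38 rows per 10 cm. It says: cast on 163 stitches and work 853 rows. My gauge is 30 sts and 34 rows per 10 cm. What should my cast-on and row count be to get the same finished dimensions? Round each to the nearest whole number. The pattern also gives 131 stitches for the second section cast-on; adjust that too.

Cast on 158 stitches; work 763 rows; second section cast-on 127 stitches.

Stitches: 163 × 30/31 = 157.74 → 158.
Rows: 853 × 34/38 = 763.21 → 763.
second section cast-on: 131 × 30/31 = 126.77 → 127.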